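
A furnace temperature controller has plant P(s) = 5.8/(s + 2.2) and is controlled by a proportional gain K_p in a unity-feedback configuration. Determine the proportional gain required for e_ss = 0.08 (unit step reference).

The loop is type 0, so e_ss(step) = 1/(1 + K_pos) with K_pos = K_p·P(0).
P(0) = 2.636. Require 1/(1 + K_p·2.636) = 0.08, so 1 + 2.636·K_p = 12.5.
K_p = (12.5 − 1)/2.636 = 4.36.

K_p = 4.36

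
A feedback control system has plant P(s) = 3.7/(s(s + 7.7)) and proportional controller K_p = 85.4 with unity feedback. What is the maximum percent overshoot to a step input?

49.8%

Closed-loop characteristic equation: s² + 7.7s + 316 = 0, so ω_n = 17.78 rad/s and ζ = 7.7/(2·17.78) = 0.2166.
%OS = 100·exp(−πζ/√(1−ζ²)) = 100·exp(−π·0.2166/√0.9531) = 49.8%.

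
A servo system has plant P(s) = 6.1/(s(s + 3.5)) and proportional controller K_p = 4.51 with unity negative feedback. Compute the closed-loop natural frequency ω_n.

With unity feedback the closed-loop characteristic equation is s² + 3.5s + 4.51·6.1 = s² + 3.5s + 27.51 = 0.
Matching s² + 2ζω_n s + ω_n²: ω_n = √27.51 = 5.245 rad/s and 2ζω_n = 3.5, so ζ = 3.5/(2·5.245) = 0.334.

ω_n = 5.25 rad/s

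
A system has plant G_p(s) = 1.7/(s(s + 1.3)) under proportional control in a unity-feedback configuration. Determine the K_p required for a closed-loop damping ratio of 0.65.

K_p = 0.588

Closed-loop characteristic equation: s² + 1.3s + K_p·1.7 = 0.
So ω_n = √(1.7K_p) and 2ζω_n = 1.3, giving ζ = 1.3/(2√(1.7K_p)).
Setting ζ = 0.65: √(1.7K_p) = 1.3/(2·0.65) = 1, so K_p = 1/1.7 = 0.588.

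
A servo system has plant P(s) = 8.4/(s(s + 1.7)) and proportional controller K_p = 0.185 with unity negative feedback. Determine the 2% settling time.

From 1 + K_pP(s) = 0: s² + 1.7s + 1.554 = 0 ⇒ ω_n = 1.247, ζ = 0.6819.
2% settling time T_s ≈ 4/(ζω_n) = 4/0.85 = 4.71 s.

T_s ≈ 4.71 s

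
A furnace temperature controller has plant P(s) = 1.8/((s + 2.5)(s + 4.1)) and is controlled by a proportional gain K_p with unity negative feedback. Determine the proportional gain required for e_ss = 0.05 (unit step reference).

K_p = 108

The loop is type 0, so e_ss(step) = 1/(1 + K_pos) with K_pos = K_p·P(0).
P(0) = 0.1756. Require 1/(1 + K_p·0.1756) = 0.05, so 1 + 0.1756·K_p = 20.
K_p = (20 − 1)/0.1756 = 108.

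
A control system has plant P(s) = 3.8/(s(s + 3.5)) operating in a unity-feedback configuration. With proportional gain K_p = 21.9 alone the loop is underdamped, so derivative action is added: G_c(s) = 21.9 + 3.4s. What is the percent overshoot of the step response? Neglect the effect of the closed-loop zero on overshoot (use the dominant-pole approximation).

0.153%

Forward path: (21.9 + 3.4s)·3.8/(s(s+3.5)). The closed-loop characteristic equation is s² + (3.5 + 3.8·3.4)s + 3.8·21.9 = 0.
That is s² + 16.42s + 83.22 = 0, so ω_n = 9.122 rad/s and ζ = 16.42/(2·9.122) = 0.9.
%OS = 100·exp(−πζ/√(1−ζ²)) = 0.153%.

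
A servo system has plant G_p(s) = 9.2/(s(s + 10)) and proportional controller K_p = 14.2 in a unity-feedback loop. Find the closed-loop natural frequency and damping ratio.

The closed-loop denominator is s(s+10) + 14.2·9.2 = s² + 10s + 130.6.
Matching s² + 2ζω_n s + ω_n²: ω_n = √130.6 = 11.43 rad/s and 2ζω_n = 10, so ζ = 10/(2·11.43) = 0.437.

ω_n = 11.4 rad/s, ζ = 0.437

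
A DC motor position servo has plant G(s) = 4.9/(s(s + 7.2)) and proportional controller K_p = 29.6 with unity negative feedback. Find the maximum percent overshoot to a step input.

Closed-loop characteristic equation: s² + 7.2s + 145 = 0, so ω_n = 12.04 rad/s and ζ = 7.2/(2·12.04) = 0.2989.
%OS = 100·exp(−πζ/√(1−ζ²)) = 100·exp(−π·0.2989/√0.9106) = 37.4%.

37.4%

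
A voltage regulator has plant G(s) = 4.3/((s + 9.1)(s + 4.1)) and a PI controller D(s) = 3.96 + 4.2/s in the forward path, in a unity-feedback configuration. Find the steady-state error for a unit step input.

The open loop D(s)G(s) has a pole at the origin (type 1), so the static position error constant is infinite and e_ss = 1/(1+∞) = 0.

0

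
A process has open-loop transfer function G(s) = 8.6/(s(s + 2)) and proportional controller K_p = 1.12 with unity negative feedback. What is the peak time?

T_p = 1.07 s

Closed-loop characteristic equation: s² + 2s + 9.632 = 0, so ω_n = 3.104 rad/s and ζ = 2/(2·3.104) = 0.3222.
Damped frequency ω_d = ω_n√(1−ζ²) = 2.938 rad/s, so peak time T_p = π/ω_d = 1.07 s.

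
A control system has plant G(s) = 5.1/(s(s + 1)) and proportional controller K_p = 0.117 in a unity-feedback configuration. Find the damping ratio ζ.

With unity feedback the closed-loop characteristic equation is s² + 1s + 0.117·5.1 = s² + 1s + 0.5967 = 0.
Matching s² + 2ζω_n s + ω_n²: ω_n = √0.5967 = 0.7725 rad/s and 2ζω_n = 1, so ζ = 1/(2·0.7725) = 0.647.

ζ = 0.647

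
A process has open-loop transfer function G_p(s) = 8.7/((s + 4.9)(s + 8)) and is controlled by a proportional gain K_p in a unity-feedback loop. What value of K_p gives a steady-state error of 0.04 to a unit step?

The loop is type 0, so e_ss(step) = 1/(1 + K_pos) with K_pos = K_p·G_p(0).
G_p(0) = 0.2219. Require 1/(1 + K_p·0.2219) = 0.04, so 1 + 0.2219·K_p = 25.
K_p = (25 − 1)/0.2219 = 108.

K_p = 108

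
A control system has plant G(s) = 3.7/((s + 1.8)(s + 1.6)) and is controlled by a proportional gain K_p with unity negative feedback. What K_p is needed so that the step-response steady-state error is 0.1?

K_p = 7.01

Steady-state error for a unit step on this type-0 loop is 1/(1 + K_p·G(0)).
G(0) = 1.285. Require 1/(1 + K_p·1.285) = 0.1, so 1 + 1.285·K_p = 10.
K_p = (10 − 1)/1.285 = 7.01.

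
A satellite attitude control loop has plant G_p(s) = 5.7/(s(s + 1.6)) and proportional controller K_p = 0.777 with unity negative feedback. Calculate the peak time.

Closed-loop characteristic equation: s² + 1.6s + 4.429 = 0, so ω_n = 2.104 rad/s and ζ = 1.6/(2·2.104) = 0.3801.
Damped frequency ω_d = ω_n√(1−ζ²) = 1.947 rad/s, so peak time T_p = π/ω_d = 1.61 s.

T_p = 1.61 s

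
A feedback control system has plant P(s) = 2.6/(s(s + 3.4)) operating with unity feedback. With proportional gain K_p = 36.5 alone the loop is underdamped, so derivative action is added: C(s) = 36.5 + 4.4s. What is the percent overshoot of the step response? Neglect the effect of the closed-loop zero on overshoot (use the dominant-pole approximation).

Forward path: (36.5 + 4.4s)·2.6/(s(s+3.4)). The closed-loop characteristic equation is s² + (3.4 + 2.6·4.4)s + 2.6·36.5 = 0.
That is s² + 14.84s + 94.9 = 0, so ω_n = 9.742 rad/s and ζ = 14.84/(2·9.742) = 0.7617.
%OS = 100·exp(−πζ/√(1−ζ²)) = 2.49%.

2.49%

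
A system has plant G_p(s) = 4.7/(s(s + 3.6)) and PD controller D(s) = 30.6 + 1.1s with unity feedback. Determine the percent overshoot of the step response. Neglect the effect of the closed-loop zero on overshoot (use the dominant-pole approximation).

29.1%

Forward path: (30.6 + 1.1s)·4.7/(s(s+3.6)). The closed-loop characteristic equation is s² + (3.6 + 4.7·1.1)s + 4.7·30.6 = 0.
That is s² + 8.77s + 143.8 = 0, so ω_n = 11.99 rad/s and ζ = 8.77/(2·11.99) = 0.3656.
%OS = 100·exp(−πζ/√(1−ζ²)) = 29.1%.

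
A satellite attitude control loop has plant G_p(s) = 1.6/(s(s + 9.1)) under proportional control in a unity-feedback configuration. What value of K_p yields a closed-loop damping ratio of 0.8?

Closed-loop characteristic equation: s² + 9.1s + K_p·1.6 = 0.
So ω_n = √(1.6K_p) and 2ζω_n = 9.1, giving ζ = 9.1/(2√(1.6K_p)).
Setting ζ = 0.8: √(1.6K_p) = 9.1/(2·0.8) = 5.687, so K_p = 32.35/1.6 = 20.2.

K_p = 20.2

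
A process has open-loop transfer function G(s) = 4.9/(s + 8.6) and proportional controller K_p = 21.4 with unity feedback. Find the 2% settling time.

Closed-loop transfer function: T(s) = K_p·G(s)/(1 + K_p·G(s)) = 104.9/(s + 8.6 + 104.9) = 104.9/(s + 113.5).
Time constant τ = 1/113.5 = 0.008814 s, so the 2% settling time is about 4τ = 0.0353 s.

T_s ≈ 0.0353 s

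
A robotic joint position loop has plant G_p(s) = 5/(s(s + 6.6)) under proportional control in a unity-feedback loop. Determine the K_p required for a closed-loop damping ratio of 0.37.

K_p = 15.9

Closed-loop characteristic equation: s² + 6.6s + K_p·5 = 0.
So ω_n = √(5K_p) and 2ζω_n = 6.6, giving ζ = 6.6/(2√(5K_p)).
Setting ζ = 0.37: √(5K_p) = 6.6/(2·0.37) = 8.919, so K_p = 79.55/5 = 15.9.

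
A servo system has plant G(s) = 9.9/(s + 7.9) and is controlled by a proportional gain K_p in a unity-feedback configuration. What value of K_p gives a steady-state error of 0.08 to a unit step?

The loop is type 0, so e_ss(step) = 1/(1 + K_pos) with K_pos = K_p·G(0).
G(0) = 1.253. Require 1/(1 + K_p·1.253) = 0.08, so 1 + 1.253·K_p = 12.5.
K_p = (12.5 − 1)/1.253 = 9.18.

K_p = 9.18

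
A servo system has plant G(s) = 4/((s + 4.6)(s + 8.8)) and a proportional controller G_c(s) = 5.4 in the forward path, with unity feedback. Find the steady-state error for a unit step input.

The loop is type 0. Static position error constant K_pos = G_c(0)·G(0) = 5.4·0.09881 = 0.5336.
Steady-state error to a unit step: e_ss = 1/(1+K_pos) = 1/1.534 = 0.652.

0.652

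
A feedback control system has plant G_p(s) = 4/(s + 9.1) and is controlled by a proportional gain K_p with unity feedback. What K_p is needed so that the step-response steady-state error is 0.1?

K_p = 20.5

The loop is type 0, so e_ss(step) = 1/(1 + K_pos) with K_pos = K_p·G_p(0).
G_p(0) = 0.4396. Require 1/(1 + K_p·0.4396) = 0.1, so 1 + 0.4396·K_p = 10.
K_p = (10 − 1)/0.4396 = 20.5.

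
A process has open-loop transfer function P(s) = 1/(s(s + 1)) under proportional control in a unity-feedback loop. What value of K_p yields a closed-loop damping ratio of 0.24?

K_p = 4.34

Closed-loop characteristic equation: s² + 1s + K_p·1 = 0.
So ω_n = √(1K_p) and 2ζω_n = 1, giving ζ = 1/(2√(1K_p)).
Setting ζ = 0.24: √(1K_p) = 1/(2·0.24) = 2.083, so K_p = 4.34/1 = 4.34.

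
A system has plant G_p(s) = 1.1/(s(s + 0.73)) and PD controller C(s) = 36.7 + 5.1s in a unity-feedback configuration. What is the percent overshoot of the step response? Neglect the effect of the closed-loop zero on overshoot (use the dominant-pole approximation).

16.4%

Forward path: (36.7 + 5.1s)·1.1/(s(s+0.73)). The closed-loop characteristic equation is s² + (0.73 + 1.1·5.1)s + 1.1·36.7 = 0.
That is s² + 6.34s + 40.37 = 0, so ω_n = 6.354 rad/s and ζ = 6.34/(2·6.354) = 0.4989.
%OS = 100·exp(−πζ/√(1−ζ²)) = 16.4%.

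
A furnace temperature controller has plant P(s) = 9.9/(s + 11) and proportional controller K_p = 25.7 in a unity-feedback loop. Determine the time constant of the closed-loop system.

Closed-loop transfer function: T(s) = K_p·P(s)/(1 + K_p·P(s)) = 254.4/(s + 11 + 254.4) = 254.4/(s + 265.4).
Time constant τ = 1/265.4 = 0.00377 s.

τ = 0.00377 s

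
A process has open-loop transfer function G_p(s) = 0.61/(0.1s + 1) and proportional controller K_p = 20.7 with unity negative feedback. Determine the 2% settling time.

Closed loop: T(s) = K_p·G_p/(1+K_p·G_p) = 12.63/(0.1s + 1 + 12.63), with pole at s = −(1 + 12.63)/0.1 = −136.3.
τ = 1/136.3 = 0.007338 s, so 2% settling time ≈ 4τ = 0.0294 s.

T_s ≈ 0.0294 s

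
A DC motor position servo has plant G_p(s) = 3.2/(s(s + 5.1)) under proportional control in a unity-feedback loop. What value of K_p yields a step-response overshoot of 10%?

From %OS = 100·exp(−πζ/√(1−ζ²)) = 10%, ζ = −ln(0.1)/√(π²+ln²(0.1)) = 0.5912.
Characteristic equation s² + 5.1s + 3.2K_p = 0 gives ζ = 5.1/(2√(3.2K_p)).
Setting ζ = 0.5912: √(3.2K_p) = 5.1/(2·0.5912) = 4.314, so K_p = 18.61/3.2 = 5.81.

K_p = 5.81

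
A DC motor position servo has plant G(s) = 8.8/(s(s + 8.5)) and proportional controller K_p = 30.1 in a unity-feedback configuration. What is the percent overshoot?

42.7%

The closed-loop denominator s² + 8.5s + 264.9 gives ω_n = √264.9 = 16.28 and ζ = 8.5/(2ω_n) = 0.2611.
%OS = 100·exp(−πζ/√(1−ζ²)) = 100·exp(−π·0.2611/√0.9318) = 42.7%.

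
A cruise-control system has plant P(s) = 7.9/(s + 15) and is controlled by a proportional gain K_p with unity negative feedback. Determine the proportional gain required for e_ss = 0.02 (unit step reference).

The loop is type 0, so e_ss(step) = 1/(1 + K_pos) with K_pos = K_p·P(0).
P(0) = 0.5267. Require 1/(1 + K_p·0.5267) = 0.02, so 1 + 0.5267·K_p = 50.
K_p = (50 − 1)/0.5267 = 93.

K_p = 93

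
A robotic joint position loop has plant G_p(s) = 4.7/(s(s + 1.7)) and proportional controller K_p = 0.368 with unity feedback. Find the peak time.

T_p = 3.13 s

Closed-loop characteristic equation: s² + 1.7s + 1.73 = 0, so ω_n = 1.315 rad/s and ζ = 1.7/(2·1.315) = 0.6463.
Damped frequency ω_d = ω_n√(1−ζ²) = 1.004 rad/s, so peak time T_p = π/ω_d = 3.13 s.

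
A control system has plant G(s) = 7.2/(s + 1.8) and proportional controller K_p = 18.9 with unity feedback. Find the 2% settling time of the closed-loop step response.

T_s ≈ 0.029 s

Closed-loop transfer function: T(s) = K_p·G(s)/(1 + K_p·G(s)) = 136.1/(s + 1.8 + 136.1) = 136.1/(s + 137.9).
Time constant τ = 1/137.9 = 0.007253 s, so the 2% settling time is about 4τ = 0.029 s.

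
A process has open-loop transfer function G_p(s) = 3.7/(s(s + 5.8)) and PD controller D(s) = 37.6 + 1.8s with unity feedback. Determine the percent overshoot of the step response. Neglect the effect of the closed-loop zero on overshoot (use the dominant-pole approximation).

14.2%

Forward path: (37.6 + 1.8s)·3.7/(s(s+5.8)). The closed-loop characteristic equation is s² + (5.8 + 3.7·1.8)s + 3.7·37.6 = 0.
That is s² + 12.46s + 139.1 = 0, so ω_n = 11.79 rad/s and ζ = 12.46/(2·11.79) = 0.5282.
%OS = 100·exp(−πζ/√(1−ζ²)) = 14.2%.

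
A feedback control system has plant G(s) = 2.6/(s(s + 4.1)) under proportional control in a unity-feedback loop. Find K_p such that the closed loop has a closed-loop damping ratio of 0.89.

K_p = 2.04

Closed-loop characteristic equation: s² + 4.1s + K_p·2.6 = 0.
So ω_n = √(2.6K_p) and 2ζω_n = 4.1, giving ζ = 4.1/(2√(2.6K_p)).
Setting ζ = 0.89: √(2.6K_p) = 4.1/(2·0.89) = 2.303, so K_p = 5.306/2.6 = 2.04.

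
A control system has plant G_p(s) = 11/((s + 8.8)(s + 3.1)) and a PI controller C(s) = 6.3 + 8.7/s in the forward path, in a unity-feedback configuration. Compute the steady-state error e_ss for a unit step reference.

The open loop C(s)G_p(s) has a pole at the origin (type 1), so the static position error constant is infinite and e_ss = 1/(1+∞) = 0.

0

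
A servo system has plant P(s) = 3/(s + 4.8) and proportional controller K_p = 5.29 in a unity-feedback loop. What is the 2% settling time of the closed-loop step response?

T_s ≈ 0.194 s

Closed-loop transfer function: T(s) = K_p·P(s)/(1 + K_p·P(s)) = 15.87/(s + 4.8 + 15.87) = 15.87/(s + 20.67).
Time constant τ = 1/20.67 = 0.04838 s, so the 2% settling time is about 4τ = 0.194 s.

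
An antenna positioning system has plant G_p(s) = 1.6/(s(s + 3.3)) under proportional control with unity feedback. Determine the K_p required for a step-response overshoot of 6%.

From %OS = 100·exp(−πζ/√(1−ζ²)) = 6%, ζ = −ln(0.06)/√(π²+ln²(0.06)) = 0.6671.
Characteristic equation s² + 3.3s + 1.6K_p = 0 gives ζ = 3.3/(2√(1.6K_p)).
Setting ζ = 0.6671: √(1.6K_p) = 3.3/(2·0.6671) = 2.473, so K_p = 6.117/1.6 = 3.82.

K_p = 3.82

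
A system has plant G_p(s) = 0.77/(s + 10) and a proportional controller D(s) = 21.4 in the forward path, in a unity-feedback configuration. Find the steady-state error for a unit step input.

0.378

The loop is type 0. Static position error constant K_pos = D(0)·G_p(0) = 21.4·0.077 = 1.648.
Steady-state error to a unit step: e_ss = 1/(1+K_pos) = 1/2.648 = 0.378.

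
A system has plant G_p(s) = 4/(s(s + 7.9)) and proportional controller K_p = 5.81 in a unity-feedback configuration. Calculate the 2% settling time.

Closed-loop characteristic equation: s² + 7.9s + 23.24 = 0, so ω_n = 4.821 rad/s and ζ = 7.9/(2·4.821) = 0.8194.
2% settling time T_s ≈ 4/(ζω_n) = 4/3.95 = 1.01 s.

T_s ≈ 1.01 s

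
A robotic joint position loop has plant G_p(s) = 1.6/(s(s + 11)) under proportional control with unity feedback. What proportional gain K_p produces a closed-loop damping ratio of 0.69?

Closed-loop characteristic equation: s² + 11s + K_p·1.6 = 0.
So ω_n = √(1.6K_p) and 2ζω_n = 11, giving ζ = 11/(2√(1.6K_p)).
Setting ζ = 0.69: √(1.6K_p) = 11/(2·0.69) = 7.971, so K_p = 63.54/1.6 = 39.7.

K_p = 39.7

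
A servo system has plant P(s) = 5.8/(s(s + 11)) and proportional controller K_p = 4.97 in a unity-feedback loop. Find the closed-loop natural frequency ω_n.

ω_n = 5.37 rad/s

The closed-loop denominator is s(s+11) + 4.97·5.8 = s² + 11s + 28.83.
So ω_n² = 28.83 ⇒ ω_n = 5.369 rad/s, and ζ = 11/(2ω_n) = 1.02.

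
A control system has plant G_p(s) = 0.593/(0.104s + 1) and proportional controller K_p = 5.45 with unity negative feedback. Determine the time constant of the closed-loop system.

τ = 0.0246 s

Closed loop: T(s) = K_p·G_p/(1+K_p·G_p) = 3.232/(0.104s + 1 + 3.232), with pole at s = −(1 + 3.232)/0.104 = −40.69.
Closed-loop time constant τ = 1/40.69 = 0.0246 s.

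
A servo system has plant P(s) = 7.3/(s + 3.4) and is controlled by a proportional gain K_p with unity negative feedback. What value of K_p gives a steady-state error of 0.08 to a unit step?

For a type-0 loop with proportional control, e_ss = 1/(1 + K_p·P(0)).
P(0) = 2.147. Require 1/(1 + K_p·2.147) = 0.08, so 1 + 2.147·K_p = 12.5.
K_p = (12.5 − 1)/2.147 = 5.36.

K_p = 5.36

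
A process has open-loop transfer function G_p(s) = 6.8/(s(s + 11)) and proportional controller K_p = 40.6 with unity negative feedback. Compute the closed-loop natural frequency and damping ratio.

ω_n = 16.6 rad/s, ζ = 0.331

The closed-loop denominator is s(s+11) + 40.6·6.8 = s² + 11s + 276.1.
Matching s² + 2ζω_n s + ω_n²: ω_n = √276.1 = 16.62 rad/s and 2ζω_n = 11, so ζ = 11/(2·16.62) = 0.331.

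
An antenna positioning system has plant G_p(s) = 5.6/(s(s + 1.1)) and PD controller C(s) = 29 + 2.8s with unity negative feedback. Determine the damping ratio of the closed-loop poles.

Forward path: (29 + 2.8s)·5.6/(s(s+1.1)). The closed-loop characteristic equation is s² + (1.1 + 5.6·2.8)s + 5.6·29 = 0.
That is s² + 16.78s + 162.4 = 0, so ω_n = 12.74 rad/s and ζ = 16.78/(2·12.74) = 0.6584.

ζ = 0.658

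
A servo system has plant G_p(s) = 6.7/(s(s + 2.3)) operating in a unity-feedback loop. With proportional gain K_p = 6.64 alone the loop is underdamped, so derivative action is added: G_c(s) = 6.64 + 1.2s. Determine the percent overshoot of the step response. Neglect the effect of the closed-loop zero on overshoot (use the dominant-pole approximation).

Forward path: (6.64 + 1.2s)·6.7/(s(s+2.3)). The closed-loop characteristic equation is s² + (2.3 + 6.7·1.2)s + 6.7·6.64 = 0.
That is s² + 10.34s + 44.49 = 0, so ω_n = 6.67 rad/s and ζ = 10.34/(2·6.67) = 0.7751.
%OS = 100·exp(−πζ/√(1−ζ²)) = 2.12%.

2.12%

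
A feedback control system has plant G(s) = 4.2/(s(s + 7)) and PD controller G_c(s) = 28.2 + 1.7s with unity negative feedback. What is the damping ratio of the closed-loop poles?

ζ = 0.65

Forward path: (28.2 + 1.7s)·4.2/(s(s+7)). The closed-loop characteristic equation is s² + (7 + 4.2·1.7)s + 4.2·28.2 = 0.
That is s² + 14.14s + 118.4 = 0, so ω_n = 10.88 rad/s and ζ = 14.14/(2·10.88) = 0.6496.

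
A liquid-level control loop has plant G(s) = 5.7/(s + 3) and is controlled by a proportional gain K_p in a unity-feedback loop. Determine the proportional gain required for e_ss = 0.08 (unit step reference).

Steady-state error for a unit step on this type-0 loop is 1/(1 + K_p·G(0)).
G(0) = 1.9. Require 1/(1 + K_p·1.9) = 0.08, so 1 + 1.9·K_p = 12.5.
K_p = (12.5 − 1)/1.9 = 6.05.

K_p = 6.05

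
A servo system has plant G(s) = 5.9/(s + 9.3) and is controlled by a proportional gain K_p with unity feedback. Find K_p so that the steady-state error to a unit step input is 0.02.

The loop is type 0, so e_ss(step) = 1/(1 + K_pos) with K_pos = K_p·G(0).
G(0) = 0.6344. Require 1/(1 + K_p·0.6344) = 0.02, so 1 + 0.6344·K_p = 50.
K_p = (50 − 1)/0.6344 = 77.2.

K_p = 77.2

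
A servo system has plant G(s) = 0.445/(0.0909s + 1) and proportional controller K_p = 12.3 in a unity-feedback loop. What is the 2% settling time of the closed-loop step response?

T_s ≈ 0.0562 s

Closed loop: T(s) = K_p·G/(1+K_p·G) = 5.474/(0.0909s + 1 + 5.474), with pole at s = −(1 + 5.474)/0.0909 = −71.22.
τ = 1/71.22 = 0.01404 s, so 2% settling time ≈ 4τ = 0.0562 s.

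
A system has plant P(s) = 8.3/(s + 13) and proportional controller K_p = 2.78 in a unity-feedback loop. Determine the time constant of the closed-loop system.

Closed-loop transfer function: T(s) = K_p·P(s)/(1 + K_p·P(s)) = 23.07/(s + 13 + 23.07) = 23.07/(s + 36.07).
Time constant τ = 1/36.07 = 0.0277 s.

τ = 0.0277 s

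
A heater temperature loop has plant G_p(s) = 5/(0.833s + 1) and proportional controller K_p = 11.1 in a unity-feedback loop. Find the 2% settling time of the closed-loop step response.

T_s ≈ 0.059 s

Closed loop: T(s) = K_p·G_p/(1+K_p·G_p) = 55.5/(0.833s + 1 + 55.5), with pole at s = −(1 + 55.5)/0.833 = −67.83.
τ = 1/67.83 = 0.01474 s, so 2% settling time ≈ 4τ = 0.059 s.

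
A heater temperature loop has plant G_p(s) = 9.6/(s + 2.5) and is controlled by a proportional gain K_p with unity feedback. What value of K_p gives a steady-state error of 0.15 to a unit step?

The loop is type 0, so e_ss(step) = 1/(1 + K_pos) with K_pos = K_p·G_p(0).
G_p(0) = 3.84. Require 1/(1 + K_p·3.84) = 0.15, so 1 + 3.84·K_p = 6.667.
K_p = (6.667 − 1)/3.84 = 1.48.

K_p = 1.48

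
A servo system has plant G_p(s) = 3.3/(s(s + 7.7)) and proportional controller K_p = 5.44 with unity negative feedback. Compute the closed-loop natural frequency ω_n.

ω_n = 4.24 rad/s

1 + K_p·G_p(s) = 0 gives s² + 7.7s + 17.95 = 0.
So ω_n² = 17.95 ⇒ ω_n = 4.237 rad/s, and ζ = 7.7/(2ω_n) = 0.909.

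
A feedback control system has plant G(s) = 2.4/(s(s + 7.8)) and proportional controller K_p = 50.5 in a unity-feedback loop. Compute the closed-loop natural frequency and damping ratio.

1 + K_p·G(s) = 0 gives s² + 7.8s + 121.2 = 0.
Matching s² + 2ζω_n s + ω_n²: ω_n = √121.2 = 11.01 rad/s and 2ζω_n = 7.8, so ζ = 7.8/(2·11.01) = 0.354.

ω_n = 11 rad/s, ζ = 0.354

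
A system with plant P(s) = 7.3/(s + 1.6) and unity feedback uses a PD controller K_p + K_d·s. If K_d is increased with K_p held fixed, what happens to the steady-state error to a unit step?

K_d affects only the transient (the s-coefficient); the DC loop gain, and hence e_ss, depends only on K_p.

unchanged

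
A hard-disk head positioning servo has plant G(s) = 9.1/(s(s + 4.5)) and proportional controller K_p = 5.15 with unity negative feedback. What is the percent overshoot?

From 1 + K_pG(s) = 0: s² + 4.5s + 46.87 = 0 ⇒ ω_n = 6.846, ζ = 0.3287.
%OS = 100·exp(−πζ/√(1−ζ²)) = 100·exp(−π·0.3287/√0.892) = 33.5%.

33.5%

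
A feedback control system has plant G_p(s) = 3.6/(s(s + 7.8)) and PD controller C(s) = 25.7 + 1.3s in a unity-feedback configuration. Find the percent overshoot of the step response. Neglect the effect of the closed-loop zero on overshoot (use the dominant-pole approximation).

6.87%

Forward path: (25.7 + 1.3s)·3.6/(s(s+7.8)). The closed-loop characteristic equation is s² + (7.8 + 3.6·1.3)s + 3.6·25.7 = 0.
That is s² + 12.48s + 92.52 = 0, so ω_n = 9.619 rad/s and ζ = 12.48/(2·9.619) = 0.6487.
%OS = 100·exp(−πζ/√(1−ζ²)) = 6.87%.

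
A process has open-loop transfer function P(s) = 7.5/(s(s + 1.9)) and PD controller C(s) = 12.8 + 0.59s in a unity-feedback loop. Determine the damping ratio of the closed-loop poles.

ζ = 0.323

Forward path: (12.8 + 0.59s)·7.5/(s(s+1.9)). The closed-loop characteristic equation is s² + (1.9 + 7.5·0.59)s + 7.5·12.8 = 0.
That is s² + 6.325s + 96 = 0, so ω_n = 9.798 rad/s and ζ = 6.325/(2·9.798) = 0.3228.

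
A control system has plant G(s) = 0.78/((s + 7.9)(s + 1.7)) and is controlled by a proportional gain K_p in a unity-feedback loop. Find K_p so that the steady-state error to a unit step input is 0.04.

For a type-0 loop with proportional control, e_ss = 1/(1 + K_p·G(0)).
G(0) = 0.05808. Require 1/(1 + K_p·0.05808) = 0.04, so 1 + 0.05808·K_p = 25.
K_p = (25 − 1)/0.05808 = 413.

K_p = 413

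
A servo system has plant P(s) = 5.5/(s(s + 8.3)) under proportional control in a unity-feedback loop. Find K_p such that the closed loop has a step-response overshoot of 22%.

K_p = 16.6

From %OS = 100·exp(−πζ/√(1−ζ²)) = 22%, ζ = −ln(0.22)/√(π²+ln²(0.22)) = 0.4342.
Characteristic equation s² + 8.3s + 5.5K_p = 0 gives ζ = 8.3/(2√(5.5K_p)).
Setting ζ = 0.4342: √(5.5K_p) = 8.3/(2·0.4342) = 9.559, so K_p = 91.37/5.5 = 16.6.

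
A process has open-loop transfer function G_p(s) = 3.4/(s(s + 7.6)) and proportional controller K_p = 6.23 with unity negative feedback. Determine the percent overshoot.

From 1 + K_pG_p(s) = 0: s² + 7.6s + 21.18 = 0 ⇒ ω_n = 4.602, ζ = 0.8257.
%OS = 100·exp(−πζ/√(1−ζ²)) = 100·exp(−π·0.8257/√0.3183) = 1.01%.

1.01%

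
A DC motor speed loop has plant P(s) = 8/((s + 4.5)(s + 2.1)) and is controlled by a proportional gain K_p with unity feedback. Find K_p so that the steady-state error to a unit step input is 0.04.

Steady-state error for a unit step on this type-0 loop is 1/(1 + K_p·P(0)).
P(0) = 0.8466. Require 1/(1 + K_p·0.8466) = 0.04, so 1 + 0.8466·K_p = 25.
K_p = (25 − 1)/0.8466 = 28.4.

K_p = 28.4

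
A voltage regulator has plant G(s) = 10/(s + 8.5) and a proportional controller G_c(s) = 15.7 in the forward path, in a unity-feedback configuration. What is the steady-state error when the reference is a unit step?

0.0514

The loop is type 0. Static position error constant K_pos = G_c(0)·G(0) = 15.7·1.176 = 18.47.
Steady-state error to a unit step: e_ss = 1/(1+K_pos) = 1/19.47 = 0.0514.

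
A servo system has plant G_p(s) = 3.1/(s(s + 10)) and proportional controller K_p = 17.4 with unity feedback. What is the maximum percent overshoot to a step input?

The closed-loop denominator s² + 10s + 53.94 gives ω_n = √53.94 = 7.344 and ζ = 10/(2ω_n) = 0.6808.
%OS = 100·exp(−πζ/√(1−ζ²)) = 100·exp(−π·0.6808/√0.5365) = 5.39%.

5.39%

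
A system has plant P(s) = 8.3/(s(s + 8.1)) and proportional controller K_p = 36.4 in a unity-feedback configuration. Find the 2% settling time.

Closed-loop characteristic equation: s² + 8.1s + 302.1 = 0, so ω_n = 17.38 rad/s and ζ = 8.1/(2·17.38) = 0.233.
2% settling time T_s ≈ 4/(ζω_n) = 4/4.05 = 0.988 s.

T_s ≈ 0.988 s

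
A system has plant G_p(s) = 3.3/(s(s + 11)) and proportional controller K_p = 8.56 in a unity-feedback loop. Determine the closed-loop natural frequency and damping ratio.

The closed-loop denominator is s(s+11) + 8.56·3.3 = s² + 11s + 28.25.
Matching s² + 2ζω_n s + ω_n²: ω_n = √28.25 = 5.315 rad/s and 2ζω_n = 11, so ζ = 11/(2·5.315) = 1.03.

ω_n = 5.31 rad/s, ζ = 1.03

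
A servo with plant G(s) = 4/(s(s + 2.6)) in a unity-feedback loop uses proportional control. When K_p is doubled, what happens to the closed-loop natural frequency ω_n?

ω_n = √(4·K_p), which grows with K_p.

increase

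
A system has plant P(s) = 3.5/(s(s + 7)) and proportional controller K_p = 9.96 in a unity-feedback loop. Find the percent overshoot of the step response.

9.9%

From 1 + K_pP(s) = 0: s² + 7s + 34.86 = 0 ⇒ ω_n = 5.904, ζ = 0.5928.
%OS = 100·exp(−πζ/√(1−ζ²)) = 100·exp(−π·0.5928/√0.6486) = 9.9%.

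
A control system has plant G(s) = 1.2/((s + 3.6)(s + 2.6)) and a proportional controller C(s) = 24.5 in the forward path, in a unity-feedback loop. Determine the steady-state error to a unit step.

The loop is type 0. Static position error constant K_pos = C(0)·G(0) = 24.5·0.1282 = 3.141.
Steady-state error to a unit step: e_ss = 1/(1+K_pos) = 1/4.141 = 0.241.

0.241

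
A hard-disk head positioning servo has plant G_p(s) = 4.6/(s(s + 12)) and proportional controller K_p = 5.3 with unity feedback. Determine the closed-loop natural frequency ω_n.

With unity feedback the closed-loop characteristic equation is s² + 12s + 5.3·4.6 = s² + 12s + 24.38 = 0.
So ω_n² = 24.38 ⇒ ω_n = 4.938 rad/s, and ζ = 12/(2ω_n) = 1.22.

ω_n = 4.94 rad/s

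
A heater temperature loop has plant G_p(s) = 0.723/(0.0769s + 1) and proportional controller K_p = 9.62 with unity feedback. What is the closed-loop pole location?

s = -103.4

Closed loop: T(s) = K_p·G_p/(1+K_p·G_p) = 6.955/(0.0769s + 1 + 6.955), with pole at s = −(1 + 6.955)/0.0769 = −103.4.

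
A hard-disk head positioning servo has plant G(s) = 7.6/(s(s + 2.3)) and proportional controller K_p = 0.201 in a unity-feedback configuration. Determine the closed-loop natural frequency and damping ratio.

1 + K_p·G(s) = 0 gives s² + 2.3s + 1.528 = 0.
So ω_n² = 1.528 ⇒ ω_n = 1.236 rad/s, and ζ = 2.3/(2ω_n) = 0.93.

ω_n = 1.24 rad/s, ζ = 0.93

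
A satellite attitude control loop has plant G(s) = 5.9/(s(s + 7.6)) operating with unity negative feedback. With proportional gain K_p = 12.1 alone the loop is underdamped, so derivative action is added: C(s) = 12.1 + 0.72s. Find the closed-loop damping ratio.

ζ = 0.701

Forward path: (12.1 + 0.72s)·5.9/(s(s+7.6)). The closed-loop characteristic equation is s² + (7.6 + 5.9·0.72)s + 5.9·12.1 = 0.
That is s² + 11.85s + 71.39 = 0, so ω_n = 8.449 rad/s and ζ = 11.85/(2·8.449) = 0.7011.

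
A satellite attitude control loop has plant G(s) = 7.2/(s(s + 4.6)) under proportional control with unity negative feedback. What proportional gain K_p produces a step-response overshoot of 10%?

From %OS = 100·exp(−πζ/√(1−ζ²)) = 10%, ζ = −ln(0.1)/√(π²+ln²(0.1)) = 0.5912.
Characteristic equation s² + 4.6s + 7.2K_p = 0 gives ζ = 4.6/(2√(7.2K_p)).
Setting ζ = 0.5912: √(7.2K_p) = 4.6/(2·0.5912) = 3.891, so K_p = 15.14/7.2 = 2.1.

K_p = 2.1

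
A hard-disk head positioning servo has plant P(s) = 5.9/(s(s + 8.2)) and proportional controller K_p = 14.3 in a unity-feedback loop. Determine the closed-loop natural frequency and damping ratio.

With unity feedback the closed-loop characteristic equation is s² + 8.2s + 14.3·5.9 = s² + 8.2s + 84.37 = 0.
So ω_n² = 84.37 ⇒ ω_n = 9.185 rad/s, and ζ = 8.2/(2ω_n) = 0.446.

ω_n = 9.19 rad/s, ζ = 0.446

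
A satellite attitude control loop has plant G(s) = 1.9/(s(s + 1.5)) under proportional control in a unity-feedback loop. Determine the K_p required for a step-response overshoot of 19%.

K_p = 1.36

From %OS = 100·exp(−πζ/√(1−ζ²)) = 19%, ζ = −ln(0.19)/√(π²+ln²(0.19)) = 0.4673.
Characteristic equation s² + 1.5s + 1.9K_p = 0 gives ζ = 1.5/(2√(1.9K_p)).
Setting ζ = 0.4673: √(1.9K_p) = 1.5/(2·0.4673) = 1.605, so K_p = 2.575/1.9 = 1.36.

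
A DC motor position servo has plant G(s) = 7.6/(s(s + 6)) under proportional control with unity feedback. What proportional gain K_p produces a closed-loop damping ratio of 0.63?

Closed-loop characteristic equation: s² + 6s + K_p·7.6 = 0.
So ω_n = √(7.6K_p) and 2ζω_n = 6, giving ζ = 6/(2√(7.6K_p)).
Setting ζ = 0.63: √(7.6K_p) = 6/(2·0.63) = 4.762, so K_p = 22.68/7.6 = 2.98.

K_p = 2.98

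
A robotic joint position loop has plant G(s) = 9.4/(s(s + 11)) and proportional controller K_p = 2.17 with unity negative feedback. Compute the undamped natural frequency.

The closed-loop denominator is s(s+11) + 2.17·9.4 = s² + 11s + 20.4.
So ω_n² = 20.4 ⇒ ω_n = 4.516 rad/s, and ζ = 11/(2ω_n) = 1.22.

ω_n = 4.52 rad/s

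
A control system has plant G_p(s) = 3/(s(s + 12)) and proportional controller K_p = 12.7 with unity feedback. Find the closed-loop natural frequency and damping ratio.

ω_n = 6.17 rad/s, ζ = 0.972

The closed-loop denominator is s(s+12) + 12.7·3 = s² + 12s + 38.1.
So ω_n² = 38.1 ⇒ ω_n = 6.173 rad/s, and ζ = 12/(2ω_n) = 0.972.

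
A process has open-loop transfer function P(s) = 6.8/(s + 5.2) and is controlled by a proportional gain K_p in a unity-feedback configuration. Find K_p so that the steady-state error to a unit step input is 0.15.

K_p = 4.33

For a type-0 loop with proportional control, e_ss = 1/(1 + K_p·P(0)).
P(0) = 1.308. Require 1/(1 + K_p·1.308) = 0.15, so 1 + 1.308·K_p = 6.667.
K_p = (6.667 − 1)/1.308 = 4.33.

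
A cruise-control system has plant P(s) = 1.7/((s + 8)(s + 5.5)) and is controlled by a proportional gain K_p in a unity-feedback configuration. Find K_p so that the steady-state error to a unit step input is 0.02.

K_p = 1270

For a type-0 loop with proportional control, e_ss = 1/(1 + K_p·P(0)).
P(0) = 0.03864. Require 1/(1 + K_p·0.03864) = 0.02, so 1 + 0.03864·K_p = 50.
K_p = (50 − 1)/0.03864 = 1270.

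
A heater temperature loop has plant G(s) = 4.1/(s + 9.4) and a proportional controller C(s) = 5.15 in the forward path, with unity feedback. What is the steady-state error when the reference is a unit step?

0.308

The loop is type 0. Static position error constant K_pos = C(0)·G(0) = 5.15·0.4362 = 2.246.
Steady-state error to a unit step: e_ss = 1/(1+K_pos) = 1/3.246 = 0.308.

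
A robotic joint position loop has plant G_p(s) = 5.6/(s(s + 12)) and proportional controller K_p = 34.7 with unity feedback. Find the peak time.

From 1 + K_pG_p(s) = 0: s² + 12s + 194.3 = 0 ⇒ ω_n = 13.94, ζ = 0.4304.
Damped frequency ω_d = ω_n√(1−ζ²) = 12.58 rad/s, so peak time T_p = π/ω_d = 0.25 s.

T_p = 0.25 s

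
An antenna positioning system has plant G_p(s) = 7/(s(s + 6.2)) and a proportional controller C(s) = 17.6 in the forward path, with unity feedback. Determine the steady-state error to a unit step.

0

The open loop C(s)G_p(s) has a pole at the origin (type 1), so the static position error constant is infinite and e_ss = 1/(1+∞) = 0.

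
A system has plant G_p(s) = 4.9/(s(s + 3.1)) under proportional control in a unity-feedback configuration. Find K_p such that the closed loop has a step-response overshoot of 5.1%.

From %OS = 100·exp(−πζ/√(1−ζ²)) = 5.1%, ζ = −ln(0.051)/√(π²+ln²(0.051)) = 0.6877.
Characteristic equation s² + 3.1s + 4.9K_p = 0 gives ζ = 3.1/(2√(4.9K_p)).
Setting ζ = 0.6877: √(4.9K_p) = 3.1/(2·0.6877) = 2.254, so K_p = 5.08/4.9 = 1.04.

K_p = 1.04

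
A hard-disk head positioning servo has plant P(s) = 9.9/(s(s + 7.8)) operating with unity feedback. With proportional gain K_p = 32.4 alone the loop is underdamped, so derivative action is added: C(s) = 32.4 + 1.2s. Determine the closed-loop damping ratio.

ζ = 0.549

Forward path: (32.4 + 1.2s)·9.9/(s(s+7.8)). The closed-loop characteristic equation is s² + (7.8 + 9.9·1.2)s + 9.9·32.4 = 0.
That is s² + 19.68s + 320.8 = 0, so ω_n = 17.91 rad/s and ζ = 19.68/(2·17.91) = 0.5494.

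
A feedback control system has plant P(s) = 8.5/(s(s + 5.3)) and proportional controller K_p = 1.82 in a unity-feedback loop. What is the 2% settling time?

T_s ≈ 1.51 s

Closed-loop characteristic equation: s² + 5.3s + 15.47 = 0, so ω_n = 3.933 rad/s and ζ = 5.3/(2·3.933) = 0.6738.
2% settling time T_s ≈ 4/(ζω_n) = 4/2.65 = 1.51 s.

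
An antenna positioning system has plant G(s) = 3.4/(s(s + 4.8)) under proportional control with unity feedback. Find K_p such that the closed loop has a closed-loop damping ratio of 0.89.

K_p = 2.14

Closed-loop characteristic equation: s² + 4.8s + K_p·3.4 = 0.
So ω_n = √(3.4K_p) and 2ζω_n = 4.8, giving ζ = 4.8/(2√(3.4K_p)).
Setting ζ = 0.89: √(3.4K_p) = 4.8/(2·0.89) = 2.697, so K_p = 7.272/3.4 = 2.14.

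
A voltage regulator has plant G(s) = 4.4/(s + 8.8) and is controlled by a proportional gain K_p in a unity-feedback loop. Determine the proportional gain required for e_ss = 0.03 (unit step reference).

K_p = 64.7

For a type-0 loop with proportional control, e_ss = 1/(1 + K_p·G(0)).
G(0) = 0.5. Require 1/(1 + K_p·0.5) = 0.03, so 1 + 0.5·K_p = 33.33.
K_p = (33.33 − 1)/0.5 = 64.7.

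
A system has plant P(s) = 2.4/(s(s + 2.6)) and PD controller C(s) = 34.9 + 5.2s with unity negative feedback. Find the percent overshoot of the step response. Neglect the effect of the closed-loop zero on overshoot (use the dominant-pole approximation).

1.04%

Forward path: (34.9 + 5.2s)·2.4/(s(s+2.6)). The closed-loop characteristic equation is s² + (2.6 + 2.4·5.2)s + 2.4·34.9 = 0.
That is s² + 15.08s + 83.76 = 0, so ω_n = 9.152 rad/s and ζ = 15.08/(2·9.152) = 0.8239.
%OS = 100·exp(−πζ/√(1−ζ²)) = 1.04%.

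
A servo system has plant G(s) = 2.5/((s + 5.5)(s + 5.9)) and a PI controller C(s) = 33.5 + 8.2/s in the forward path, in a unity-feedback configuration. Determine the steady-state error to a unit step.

0

The open loop C(s)G(s) has a pole at the origin (type 1), so the static position error constant is infinite and e_ss = 1/(1+∞) = 0.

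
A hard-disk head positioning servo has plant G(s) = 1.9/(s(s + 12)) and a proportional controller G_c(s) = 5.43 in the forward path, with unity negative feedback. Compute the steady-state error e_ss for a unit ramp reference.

The loop has one pole at the origin (type 1). Velocity error constant K_v = lim_{s→0} s·G_c(s)G(s) = 5.43·1.9/12 = 0.8597.
Steady-state error to a unit ramp: e_ss = 1/K_v = 1.16.

1.16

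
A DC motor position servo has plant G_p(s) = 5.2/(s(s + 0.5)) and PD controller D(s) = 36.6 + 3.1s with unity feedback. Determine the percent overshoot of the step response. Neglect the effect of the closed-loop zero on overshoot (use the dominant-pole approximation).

9.34%

Forward path: (36.6 + 3.1s)·5.2/(s(s+0.5)). The closed-loop characteristic equation is s² + (0.5 + 5.2·3.1)s + 5.2·36.6 = 0.
That is s² + 16.62s + 190.3 = 0, so ω_n = 13.8 rad/s and ζ = 16.62/(2·13.8) = 0.6024.
%OS = 100·exp(−πζ/√(1−ζ²)) = 9.34%.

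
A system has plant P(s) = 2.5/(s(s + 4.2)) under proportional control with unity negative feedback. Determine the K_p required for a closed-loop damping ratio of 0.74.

Closed-loop characteristic equation: s² + 4.2s + K_p·2.5 = 0.
So ω_n = √(2.5K_p) and 2ζω_n = 4.2, giving ζ = 4.2/(2√(2.5K_p)).
Setting ζ = 0.74: √(2.5K_p) = 4.2/(2·0.74) = 2.838, so K_p = 8.053/2.5 = 3.22.

K_p = 3.22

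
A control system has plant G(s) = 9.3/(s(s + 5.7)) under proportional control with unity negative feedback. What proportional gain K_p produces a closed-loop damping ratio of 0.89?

K_p = 1.1

Closed-loop characteristic equation: s² + 5.7s + K_p·9.3 = 0.
So ω_n = √(9.3K_p) and 2ζω_n = 5.7, giving ζ = 5.7/(2√(9.3K_p)).
Setting ζ = 0.89: √(9.3K_p) = 5.7/(2·0.89) = 3.202, so K_p = 10.25/9.3 = 1.1.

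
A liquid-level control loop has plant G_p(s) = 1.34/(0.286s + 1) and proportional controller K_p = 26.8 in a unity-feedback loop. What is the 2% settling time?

T_s ≈ 0.031 s

Closed loop: T(s) = K_p·G_p/(1+K_p·G_p) = 35.91/(0.286s + 1 + 35.91), with pole at s = −(1 + 35.91)/0.286 = −129.1.
τ = 1/129.1 = 0.007748 s, so 2% settling time ≈ 4τ = 0.031 s.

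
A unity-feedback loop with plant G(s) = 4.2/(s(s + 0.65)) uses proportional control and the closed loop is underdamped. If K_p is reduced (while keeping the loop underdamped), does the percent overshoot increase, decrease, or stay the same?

ζ = 0.65/(2√(4.2K_p)) rises as K_p falls; higher damping means less overshoot.

decrease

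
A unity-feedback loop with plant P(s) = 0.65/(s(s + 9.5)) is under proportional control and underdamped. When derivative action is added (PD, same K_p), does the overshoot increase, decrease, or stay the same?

decrease

The derivative term adds K·K_d to the s-coefficient of the characteristic equation, raising 2ζω_n while ω_n is unchanged; ζ increases, so overshoot decreases.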